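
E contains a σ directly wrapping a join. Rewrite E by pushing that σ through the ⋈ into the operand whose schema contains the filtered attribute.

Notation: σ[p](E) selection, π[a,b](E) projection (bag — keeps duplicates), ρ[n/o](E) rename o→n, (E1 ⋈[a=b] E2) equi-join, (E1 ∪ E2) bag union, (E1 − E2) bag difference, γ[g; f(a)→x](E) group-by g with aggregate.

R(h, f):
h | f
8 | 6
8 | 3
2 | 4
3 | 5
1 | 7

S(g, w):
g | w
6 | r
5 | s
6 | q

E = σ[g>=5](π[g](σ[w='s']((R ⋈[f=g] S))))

σ filters on w, owned by the right side.
E' = σ[g>=5](π[g]((R ⋈[f=g] σ[w='s'](S))))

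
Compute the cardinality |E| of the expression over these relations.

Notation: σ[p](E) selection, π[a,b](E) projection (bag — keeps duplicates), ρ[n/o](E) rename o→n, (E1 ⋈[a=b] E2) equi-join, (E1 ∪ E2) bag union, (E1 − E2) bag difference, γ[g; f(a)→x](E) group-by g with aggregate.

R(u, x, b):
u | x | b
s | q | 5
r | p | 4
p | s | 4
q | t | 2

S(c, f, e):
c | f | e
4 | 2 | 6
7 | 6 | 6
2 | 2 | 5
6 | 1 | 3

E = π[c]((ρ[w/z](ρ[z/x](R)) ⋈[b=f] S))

Stepwise |·|:
  R → 4
  ρ[z/x](R) → 4
  ρ[w/z](ρ[z/x](R)) → 4
  S → 4
  (ρ[w/z](ρ[z/x](R)) ⋈[b=f] S) → 2
  π[c]((ρ[w/z](ρ[z/x](R)) ⋈[b=f] S)) → 2

|E| = 2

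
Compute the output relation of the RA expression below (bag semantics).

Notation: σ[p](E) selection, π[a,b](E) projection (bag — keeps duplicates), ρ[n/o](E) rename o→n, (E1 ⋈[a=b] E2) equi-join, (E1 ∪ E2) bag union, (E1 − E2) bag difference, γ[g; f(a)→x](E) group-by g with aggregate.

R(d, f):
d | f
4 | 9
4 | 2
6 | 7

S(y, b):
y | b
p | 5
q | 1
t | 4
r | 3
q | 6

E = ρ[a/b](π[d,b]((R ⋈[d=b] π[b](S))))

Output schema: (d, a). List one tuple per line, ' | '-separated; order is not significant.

Subexpression sizes:
  R → 3
  S → 5
  π[b](S) → 5
  (R ⋈[d=b] π[b](S)) → 3
  π[d,b]((R ⋈[d=b] π[b](S))) → 3
  ρ[a/b](π[d,b]((R ⋈[d=b] π[b](S)))) → 3

== RESULT ==
d | a
4 | 4
4 | 4
6 | 6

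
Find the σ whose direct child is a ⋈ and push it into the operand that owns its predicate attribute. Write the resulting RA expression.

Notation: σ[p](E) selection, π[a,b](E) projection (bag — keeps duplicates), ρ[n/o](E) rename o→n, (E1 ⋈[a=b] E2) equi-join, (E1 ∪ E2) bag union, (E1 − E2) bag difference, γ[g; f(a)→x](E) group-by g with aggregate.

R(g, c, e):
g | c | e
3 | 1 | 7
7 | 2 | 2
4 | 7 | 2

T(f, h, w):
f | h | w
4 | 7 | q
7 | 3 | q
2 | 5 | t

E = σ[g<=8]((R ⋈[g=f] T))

σ filters on g, owned by the left side.
E' = (σ[g<=8](R) ⋈[g=f] T)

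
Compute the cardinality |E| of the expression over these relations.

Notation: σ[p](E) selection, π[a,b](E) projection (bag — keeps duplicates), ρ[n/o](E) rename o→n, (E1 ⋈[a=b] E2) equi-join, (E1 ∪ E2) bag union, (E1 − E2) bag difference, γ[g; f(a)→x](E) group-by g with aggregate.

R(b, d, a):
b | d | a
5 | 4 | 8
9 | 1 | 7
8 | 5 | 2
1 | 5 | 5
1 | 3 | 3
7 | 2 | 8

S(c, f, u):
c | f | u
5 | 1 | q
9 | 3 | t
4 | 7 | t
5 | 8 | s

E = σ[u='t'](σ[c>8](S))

Per-node cardinality:
  S → 4
  σ[c>8](S) → 1
  σ[u='t'](σ[c>8](S)) → 1

|E| = 1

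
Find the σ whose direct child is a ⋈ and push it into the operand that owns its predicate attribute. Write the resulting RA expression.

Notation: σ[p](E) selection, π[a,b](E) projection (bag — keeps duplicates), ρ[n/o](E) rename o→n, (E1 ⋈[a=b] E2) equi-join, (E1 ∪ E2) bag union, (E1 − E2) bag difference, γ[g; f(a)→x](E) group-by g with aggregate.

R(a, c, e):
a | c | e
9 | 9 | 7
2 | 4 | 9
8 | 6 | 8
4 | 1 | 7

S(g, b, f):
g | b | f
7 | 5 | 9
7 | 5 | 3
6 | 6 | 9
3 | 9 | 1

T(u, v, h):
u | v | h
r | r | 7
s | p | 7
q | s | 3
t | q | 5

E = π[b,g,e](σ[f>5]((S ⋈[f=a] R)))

σ filters on f, owned by the left side.
E' = π[b,g,e]((σ[f>5](S) ⋈[f=a] R))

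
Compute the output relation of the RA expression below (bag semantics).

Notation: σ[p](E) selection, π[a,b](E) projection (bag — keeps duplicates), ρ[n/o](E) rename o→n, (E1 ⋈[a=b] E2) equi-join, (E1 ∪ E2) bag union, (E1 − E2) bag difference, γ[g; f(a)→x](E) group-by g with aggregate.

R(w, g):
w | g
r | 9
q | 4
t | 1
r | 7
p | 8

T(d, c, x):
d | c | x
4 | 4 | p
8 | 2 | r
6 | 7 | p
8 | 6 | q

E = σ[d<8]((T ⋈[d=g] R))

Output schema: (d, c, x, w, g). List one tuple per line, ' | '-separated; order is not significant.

Subexpression sizes:
  T → 4
  R → 5
  (T ⋈[d=g] R) → 3
  σ[d<8]((T ⋈[d=g] R)) → 1

== RESULT ==
d | c | x | w | g
4 | 4 | p | q | 4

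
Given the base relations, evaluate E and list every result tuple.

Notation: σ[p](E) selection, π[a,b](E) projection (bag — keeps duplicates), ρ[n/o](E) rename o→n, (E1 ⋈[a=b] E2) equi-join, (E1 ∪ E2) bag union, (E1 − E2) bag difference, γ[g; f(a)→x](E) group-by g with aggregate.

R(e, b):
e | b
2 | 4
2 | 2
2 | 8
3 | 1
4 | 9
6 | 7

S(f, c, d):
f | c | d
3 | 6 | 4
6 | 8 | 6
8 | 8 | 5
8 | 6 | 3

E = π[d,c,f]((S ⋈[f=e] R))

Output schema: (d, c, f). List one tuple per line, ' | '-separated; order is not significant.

Stepwise |·|:
  S → 4
  R → 6
  (S ⋈[f=e] R) → 2
  π[d,c,f]((S ⋈[f=e] R)) → 2

== RESULT ==
d | c | f
4 | 6 | 3
6 | 8 | 6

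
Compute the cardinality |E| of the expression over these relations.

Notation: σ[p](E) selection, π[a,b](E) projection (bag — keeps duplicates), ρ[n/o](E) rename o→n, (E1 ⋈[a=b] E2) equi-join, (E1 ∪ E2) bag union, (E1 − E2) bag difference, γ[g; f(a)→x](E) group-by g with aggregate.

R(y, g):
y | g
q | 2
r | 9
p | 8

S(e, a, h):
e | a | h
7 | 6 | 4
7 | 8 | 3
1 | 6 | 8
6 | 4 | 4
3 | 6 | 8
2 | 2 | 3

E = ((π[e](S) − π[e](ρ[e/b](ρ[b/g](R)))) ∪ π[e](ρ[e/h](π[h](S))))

Stepwise |·|:
  S → 6
  π[e](S) → 6
  R → 3
  ρ[b/g](R) → 3
  ρ[e/b](ρ[b/g](R)) → 3
  π[e](ρ[e/b](ρ[b/g](R))) → 3
  (π[e](S) − π[e](ρ[e/b](ρ[b/g](R)))) → 5
  S → 6
  π[h](S) → 6
  ρ[e/h](π[h](S)) → 6
  π[e](ρ[e/h](π[h](S))) → 6
  ((π[e](S) − π[e](ρ[e/b](ρ[b/g](R)))) ∪ π[e](ρ[e/h](π[h](S)))) → 11

|E| = 11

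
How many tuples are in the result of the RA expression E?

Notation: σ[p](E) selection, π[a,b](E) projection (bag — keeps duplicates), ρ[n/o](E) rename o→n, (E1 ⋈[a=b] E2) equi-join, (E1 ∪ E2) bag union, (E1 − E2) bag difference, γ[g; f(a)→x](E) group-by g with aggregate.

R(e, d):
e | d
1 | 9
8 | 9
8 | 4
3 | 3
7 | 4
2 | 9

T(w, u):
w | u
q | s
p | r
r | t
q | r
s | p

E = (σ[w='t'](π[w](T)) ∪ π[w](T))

Row counts bottom-up:
  T → 5
  π[w](T) → 5
  σ[w='t'](π[w](T)) → 0
  T → 5
  π[w](T) → 5
  (σ[w='t'](π[w](T)) ∪ π[w](T)) → 5

|E| = 5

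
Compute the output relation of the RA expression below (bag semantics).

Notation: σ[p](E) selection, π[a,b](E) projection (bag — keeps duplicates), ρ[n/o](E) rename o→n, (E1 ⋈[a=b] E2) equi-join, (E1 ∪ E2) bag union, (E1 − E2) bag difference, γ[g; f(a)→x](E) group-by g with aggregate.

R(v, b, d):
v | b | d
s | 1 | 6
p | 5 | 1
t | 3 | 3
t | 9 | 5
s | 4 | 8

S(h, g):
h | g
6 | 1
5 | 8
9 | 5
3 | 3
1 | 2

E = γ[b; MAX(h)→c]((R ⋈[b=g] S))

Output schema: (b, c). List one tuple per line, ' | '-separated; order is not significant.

Per-node cardinality:
  R → 5
  S → 5
  (R ⋈[b=g] S) → 3
  γ[b; MAX(h)→c]((R ⋈[b=g] S)) → 3

== RESULT ==
b | c
1 | 6
3 | 3
5 | 9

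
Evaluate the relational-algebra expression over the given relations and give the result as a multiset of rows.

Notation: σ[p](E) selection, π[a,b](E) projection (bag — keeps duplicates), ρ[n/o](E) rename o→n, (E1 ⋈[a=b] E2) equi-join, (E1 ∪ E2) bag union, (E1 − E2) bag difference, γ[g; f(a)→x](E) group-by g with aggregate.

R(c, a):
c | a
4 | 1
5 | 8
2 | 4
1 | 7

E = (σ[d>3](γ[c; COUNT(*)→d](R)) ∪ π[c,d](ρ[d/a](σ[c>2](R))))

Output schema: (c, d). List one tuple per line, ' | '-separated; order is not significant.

Subexpression sizes:
  R → 4
  γ[c; COUNT(*)→d](R) → 4
  σ[d>3](γ[c; COUNT(*)→d](R)) → 0
  R → 4
  σ[c>2](R) → 2
  ρ[d/a](σ[c>2](R)) → 2
  π[c,d](ρ[d/a](σ[c>2](R))) → 2
  (σ[d>3](γ[c; COUNT(*)→d](R)) ∪ π[c,d](ρ[d/a](σ[c>2](R)))) → 2

== RESULT ==
c | d
4 | 1
5 | 8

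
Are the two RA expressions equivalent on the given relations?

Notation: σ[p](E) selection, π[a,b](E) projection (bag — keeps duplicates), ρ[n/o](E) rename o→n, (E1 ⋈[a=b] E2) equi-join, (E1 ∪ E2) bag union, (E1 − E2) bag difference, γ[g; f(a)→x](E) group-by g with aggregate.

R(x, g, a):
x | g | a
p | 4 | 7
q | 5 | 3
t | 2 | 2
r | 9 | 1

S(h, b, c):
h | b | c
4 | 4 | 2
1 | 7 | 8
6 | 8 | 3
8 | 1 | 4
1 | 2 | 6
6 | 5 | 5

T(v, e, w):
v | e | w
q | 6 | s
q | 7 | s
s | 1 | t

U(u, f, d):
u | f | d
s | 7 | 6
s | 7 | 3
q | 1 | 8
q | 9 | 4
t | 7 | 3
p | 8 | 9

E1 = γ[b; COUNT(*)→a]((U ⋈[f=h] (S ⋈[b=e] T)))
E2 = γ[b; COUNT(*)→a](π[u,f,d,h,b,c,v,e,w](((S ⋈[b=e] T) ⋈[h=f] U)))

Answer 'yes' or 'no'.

E1 subexpression sizes:
  U → 6
  S → 6
  T → 3
  (S ⋈[b=e] T) → 2
  (U ⋈[f=h] (S ⋈[b=e] T)) → 2
  γ[b; COUNT(*)→a]((U ⋈[f=h] (S ⋈[b=e] T))) → 2
E2 subexpression sizes:
  S → 6
  T → 3
  (S ⋈[b=e] T) → 2
  U → 6
  ((S ⋈[b=e] T) ⋈[h=f] U) → 2
  π[u,f,d,h,b,c,v,e,w](((S ⋈[b=e] T) ⋈[h=f] U)) → 2
  γ[b; COUNT(*)→a](π[u,f,d,h,b,c,v,e,w](((S ⋈[b=e] T) ⋈[h=f] U))) → 2

E1 and E2 produce the same multiset:
b | a
1 | 1
7 | 1

yes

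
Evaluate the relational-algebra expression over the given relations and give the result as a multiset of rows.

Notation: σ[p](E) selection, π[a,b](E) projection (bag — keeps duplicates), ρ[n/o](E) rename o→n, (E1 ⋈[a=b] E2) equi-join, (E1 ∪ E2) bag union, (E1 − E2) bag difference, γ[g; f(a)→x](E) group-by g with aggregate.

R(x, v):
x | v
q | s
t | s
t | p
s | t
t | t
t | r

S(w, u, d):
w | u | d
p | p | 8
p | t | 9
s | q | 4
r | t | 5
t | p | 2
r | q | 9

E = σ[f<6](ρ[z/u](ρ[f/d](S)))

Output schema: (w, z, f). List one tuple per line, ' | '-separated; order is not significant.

Row counts bottom-up:
  S → 6
  ρ[f/d](S) → 6
  ρ[z/u](ρ[f/d](S)) → 6
  σ[f<6](ρ[z/u](ρ[f/d](S))) → 3

== RESULT ==
w | z | f
r | t | 5
s | q | 4
t | p | 2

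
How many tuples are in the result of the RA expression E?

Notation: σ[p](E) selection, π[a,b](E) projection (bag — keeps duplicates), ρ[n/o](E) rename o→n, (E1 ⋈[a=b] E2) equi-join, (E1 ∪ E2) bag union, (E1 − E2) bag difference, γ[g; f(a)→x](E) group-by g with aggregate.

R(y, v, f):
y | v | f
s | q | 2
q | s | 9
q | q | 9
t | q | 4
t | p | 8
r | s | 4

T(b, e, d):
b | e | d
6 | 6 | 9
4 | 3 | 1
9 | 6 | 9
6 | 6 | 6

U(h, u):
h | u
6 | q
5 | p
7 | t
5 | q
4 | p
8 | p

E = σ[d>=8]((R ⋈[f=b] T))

Row counts bottom-up:
  R → 6
  T → 4
  (R ⋈[f=b] T) → 4
  σ[d>=8]((R ⋈[f=b] T)) → 2

|E| = 2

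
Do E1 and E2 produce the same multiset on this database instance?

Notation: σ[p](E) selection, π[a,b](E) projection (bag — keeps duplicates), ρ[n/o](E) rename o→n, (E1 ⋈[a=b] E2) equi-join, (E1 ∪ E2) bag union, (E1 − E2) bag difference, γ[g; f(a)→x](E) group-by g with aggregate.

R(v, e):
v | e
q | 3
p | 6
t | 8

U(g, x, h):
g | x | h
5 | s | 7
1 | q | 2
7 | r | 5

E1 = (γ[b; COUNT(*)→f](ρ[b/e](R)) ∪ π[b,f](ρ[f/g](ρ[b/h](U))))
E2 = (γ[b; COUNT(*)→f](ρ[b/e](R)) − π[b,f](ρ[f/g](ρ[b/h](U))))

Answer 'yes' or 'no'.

E1 stepwise |·|:
  R → 3
  ρ[b/e](R) → 3
  γ[b; COUNT(*)→f](ρ[b/e](R)) → 3
  U → 3
  ρ[b/h](U) → 3
  ρ[f/g](ρ[b/h](U)) → 3
  π[b,f](ρ[f/g](ρ[b/h](U))) → 3
  (γ[b; COUNT(*)→f](ρ[b/e](R)) ∪ π[b,f](ρ[f/g](ρ[b/h](U)))) → 6
E2 stepwise |·|:
  R → 3
  ρ[b/e](R) → 3
  γ[b; COUNT(*)→f](ρ[b/e](R)) → 3
  U → 3
  ρ[b/h](U) → 3
  ρ[f/g](ρ[b/h](U)) → 3
  π[b,f](ρ[f/g](ρ[b/h](U))) → 3
  (γ[b; COUNT(*)→f](ρ[b/e](R)) − π[b,f](ρ[f/g](ρ[b/h](U)))) → 3

E1 result:
b | f
2 | 1
3 | 1
5 | 7
6 | 1
7 | 5
8 | 1
E2 result:
b | f
3 | 1
6 | 1
8 | 1
Witness: (2, 1) appears 1× in E1 but 0× in E2.

no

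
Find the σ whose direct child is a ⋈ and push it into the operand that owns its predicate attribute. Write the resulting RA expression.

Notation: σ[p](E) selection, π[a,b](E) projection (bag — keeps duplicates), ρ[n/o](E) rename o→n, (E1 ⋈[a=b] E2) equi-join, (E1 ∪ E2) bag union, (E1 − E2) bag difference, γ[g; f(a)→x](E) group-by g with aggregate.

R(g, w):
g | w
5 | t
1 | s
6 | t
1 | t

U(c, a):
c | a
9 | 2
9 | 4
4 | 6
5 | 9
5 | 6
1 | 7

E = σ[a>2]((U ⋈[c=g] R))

σ filters on a, owned by the left side.
E' = (σ[a>2](U) ⋈[c=g] R)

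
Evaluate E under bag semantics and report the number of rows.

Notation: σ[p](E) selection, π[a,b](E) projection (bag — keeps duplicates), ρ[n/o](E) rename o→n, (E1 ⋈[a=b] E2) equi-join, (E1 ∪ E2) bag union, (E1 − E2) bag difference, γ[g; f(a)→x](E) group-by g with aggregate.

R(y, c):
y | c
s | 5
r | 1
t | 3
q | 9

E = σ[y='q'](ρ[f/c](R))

Subexpression sizes:
  R → 4
  ρ[f/c](R) → 4
  σ[y='q'](ρ[f/c](R)) → 1

|E| = 1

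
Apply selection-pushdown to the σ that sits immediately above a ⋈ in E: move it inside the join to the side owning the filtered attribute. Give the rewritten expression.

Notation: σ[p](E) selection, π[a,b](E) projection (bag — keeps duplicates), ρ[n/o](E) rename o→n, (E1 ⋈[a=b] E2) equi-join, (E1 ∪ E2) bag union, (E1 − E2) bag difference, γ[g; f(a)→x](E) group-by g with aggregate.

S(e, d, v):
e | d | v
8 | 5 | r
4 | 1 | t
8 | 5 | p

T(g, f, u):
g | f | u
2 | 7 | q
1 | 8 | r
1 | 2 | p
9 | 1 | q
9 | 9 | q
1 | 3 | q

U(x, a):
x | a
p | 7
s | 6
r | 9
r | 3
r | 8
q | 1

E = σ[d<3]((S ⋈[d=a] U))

σ filters on d, owned by the left side.
E' = (σ[d<3](S) ⋈[d=a] U)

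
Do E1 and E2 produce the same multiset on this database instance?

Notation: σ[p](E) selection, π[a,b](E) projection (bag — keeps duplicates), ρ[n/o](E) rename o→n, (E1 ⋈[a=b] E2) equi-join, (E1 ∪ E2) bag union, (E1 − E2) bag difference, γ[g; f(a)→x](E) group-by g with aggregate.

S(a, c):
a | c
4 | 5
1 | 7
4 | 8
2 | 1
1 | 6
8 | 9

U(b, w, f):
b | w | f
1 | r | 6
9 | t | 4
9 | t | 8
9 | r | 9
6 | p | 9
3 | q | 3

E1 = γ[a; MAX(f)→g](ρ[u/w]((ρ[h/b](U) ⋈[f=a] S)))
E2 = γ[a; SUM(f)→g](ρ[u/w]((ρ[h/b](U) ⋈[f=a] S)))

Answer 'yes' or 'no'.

E1 subexpression sizes:
  U → 6
  ρ[h/b](U) → 6
  S → 6
  (ρ[h/b](U) ⋈[f=a] S) → 3
  ρ[u/w]((ρ[h/b](U) ⋈[f=a] S)) → 3
  γ[a; MAX(f)→g](ρ[u/w]((ρ[h/b](U) ⋈[f=a] S))) → 2
E2 subexpression sizes:
  U → 6
  ρ[h/b](U) → 6
  S → 6
  (ρ[h/b](U) ⋈[f=a] S) → 3
  ρ[u/w]((ρ[h/b](U) ⋈[f=a] S)) → 3
  γ[a; SUM(f)→g](ρ[u/w]((ρ[h/b](U) ⋈[f=a] S))) → 2

E1 result:
a | g
4 | 4
8 | 8
E2 result:
a | g
4 | 8
8 | 8
Witness: (4, 4) appears 1× in E1 but 0× in E2.

no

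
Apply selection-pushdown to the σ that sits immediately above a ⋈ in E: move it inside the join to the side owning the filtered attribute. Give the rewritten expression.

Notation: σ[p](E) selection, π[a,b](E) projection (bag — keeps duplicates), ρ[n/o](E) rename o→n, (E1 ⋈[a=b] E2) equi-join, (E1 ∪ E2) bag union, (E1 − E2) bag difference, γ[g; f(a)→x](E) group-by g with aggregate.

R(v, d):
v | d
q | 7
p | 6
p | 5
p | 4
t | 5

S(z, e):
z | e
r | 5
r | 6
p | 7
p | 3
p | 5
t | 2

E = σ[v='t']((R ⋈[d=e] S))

σ filters on v, owned by the left side.
E' = (σ[v='t'](R) ⋈[d=e] S)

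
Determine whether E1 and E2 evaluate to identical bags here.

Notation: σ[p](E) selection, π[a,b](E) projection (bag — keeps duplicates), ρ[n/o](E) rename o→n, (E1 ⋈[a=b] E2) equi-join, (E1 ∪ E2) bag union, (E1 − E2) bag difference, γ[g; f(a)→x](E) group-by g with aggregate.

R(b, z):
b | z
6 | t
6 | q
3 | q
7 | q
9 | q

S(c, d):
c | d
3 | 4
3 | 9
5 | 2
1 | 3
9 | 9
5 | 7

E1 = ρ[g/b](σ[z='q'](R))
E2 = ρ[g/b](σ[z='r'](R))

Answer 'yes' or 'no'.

E1 subexpression sizes:
  R → 5
  σ[z='q'](R) → 4
  ρ[g/b](σ[z='q'](R)) → 4
E2 subexpression sizes:
  R → 5
  σ[z='r'](R) → 0
  ρ[g/b](σ[z='r'](R)) → 0

E1 result:
g | z
3 | q
6 | q
7 | q
9 | q
E2 result:
g | z
(0 rows)
Witness: (3, 'q') appears 1× in E1 but 0× in E2.

no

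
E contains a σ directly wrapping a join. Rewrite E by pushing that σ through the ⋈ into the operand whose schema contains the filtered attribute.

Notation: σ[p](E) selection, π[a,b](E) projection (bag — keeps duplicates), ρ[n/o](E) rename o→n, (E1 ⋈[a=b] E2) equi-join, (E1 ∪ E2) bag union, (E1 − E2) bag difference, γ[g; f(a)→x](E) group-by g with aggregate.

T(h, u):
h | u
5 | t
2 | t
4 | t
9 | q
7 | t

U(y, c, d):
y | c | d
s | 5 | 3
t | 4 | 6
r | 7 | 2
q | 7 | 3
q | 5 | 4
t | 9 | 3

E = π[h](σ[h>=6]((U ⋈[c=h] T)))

σ filters on h, owned by the right side.
E' = π[h]((U ⋈[c=h] σ[h>=6](T)))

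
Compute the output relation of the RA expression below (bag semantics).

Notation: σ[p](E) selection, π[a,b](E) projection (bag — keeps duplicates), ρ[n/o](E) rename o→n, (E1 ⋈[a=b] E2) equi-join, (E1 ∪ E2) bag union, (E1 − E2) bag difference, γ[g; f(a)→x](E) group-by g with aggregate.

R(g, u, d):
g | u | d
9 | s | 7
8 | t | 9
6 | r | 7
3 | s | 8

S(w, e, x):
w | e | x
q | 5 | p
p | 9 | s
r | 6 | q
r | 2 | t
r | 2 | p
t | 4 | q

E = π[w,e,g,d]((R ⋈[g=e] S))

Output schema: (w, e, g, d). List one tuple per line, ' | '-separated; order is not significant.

Row counts bottom-up:
  R → 4
  S → 6
  (R ⋈[g=e] S) → 2
  π[w,e,g,d]((R ⋈[g=e] S)) → 2

== RESULT ==
w | e | g | d
p | 9 | 9 | 7
r | 6 | 6 | 7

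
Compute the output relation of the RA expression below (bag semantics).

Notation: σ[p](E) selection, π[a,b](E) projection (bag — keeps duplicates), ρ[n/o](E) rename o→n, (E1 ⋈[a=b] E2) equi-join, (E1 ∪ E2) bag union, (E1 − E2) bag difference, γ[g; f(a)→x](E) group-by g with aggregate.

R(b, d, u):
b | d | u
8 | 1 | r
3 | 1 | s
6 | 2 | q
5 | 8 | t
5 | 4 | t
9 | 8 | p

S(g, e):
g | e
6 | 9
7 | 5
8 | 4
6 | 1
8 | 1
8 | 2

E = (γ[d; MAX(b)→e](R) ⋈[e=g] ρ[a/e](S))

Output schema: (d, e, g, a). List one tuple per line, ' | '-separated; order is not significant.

Row counts bottom-up:
  R → 6
  γ[d; MAX(b)→e](R) → 4
  S → 6
  ρ[a/e](S) → 6
  (γ[d; MAX(b)→e](R) ⋈[e=g] ρ[a/e](S)) → 5

== RESULT ==
d | e | g | a
1 | 8 | 8 | 1
1 | 8 | 8 | 2
1 | 8 | 8 | 4
2 | 6 | 6 | 1
2 | 6 | 6 | 9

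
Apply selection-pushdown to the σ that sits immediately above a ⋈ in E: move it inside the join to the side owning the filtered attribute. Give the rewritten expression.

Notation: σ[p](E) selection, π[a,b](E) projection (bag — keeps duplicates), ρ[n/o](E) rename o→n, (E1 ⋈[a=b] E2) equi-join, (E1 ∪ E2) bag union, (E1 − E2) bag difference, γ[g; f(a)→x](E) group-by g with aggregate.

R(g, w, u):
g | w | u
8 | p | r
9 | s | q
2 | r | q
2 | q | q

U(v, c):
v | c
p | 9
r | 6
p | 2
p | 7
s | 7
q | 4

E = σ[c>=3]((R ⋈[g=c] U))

σ filters on c, owned by the right side.
E' = (R ⋈[g=c] σ[c>=3](U))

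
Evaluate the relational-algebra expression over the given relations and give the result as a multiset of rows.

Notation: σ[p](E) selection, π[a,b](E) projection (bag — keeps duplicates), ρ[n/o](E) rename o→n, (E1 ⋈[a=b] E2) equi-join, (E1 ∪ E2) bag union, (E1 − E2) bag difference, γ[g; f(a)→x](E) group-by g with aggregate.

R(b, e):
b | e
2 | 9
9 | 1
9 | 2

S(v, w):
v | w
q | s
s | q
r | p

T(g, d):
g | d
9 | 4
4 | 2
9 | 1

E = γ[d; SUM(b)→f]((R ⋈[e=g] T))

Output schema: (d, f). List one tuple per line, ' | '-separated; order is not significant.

Subexpression sizes:
  R → 3
  T → 3
  (R ⋈[e=g] T) → 2
  γ[d; SUM(b)→f]((R ⋈[e=g] T)) → 2

== RESULT ==
d | f
1 | 2
4 | 2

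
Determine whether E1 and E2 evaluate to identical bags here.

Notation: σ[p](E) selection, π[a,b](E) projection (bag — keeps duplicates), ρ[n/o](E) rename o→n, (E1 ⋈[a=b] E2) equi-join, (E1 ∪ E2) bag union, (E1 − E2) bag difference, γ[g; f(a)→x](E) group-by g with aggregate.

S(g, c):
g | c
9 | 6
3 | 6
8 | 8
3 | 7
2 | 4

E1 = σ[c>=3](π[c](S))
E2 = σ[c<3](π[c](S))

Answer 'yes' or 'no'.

E1 row counts bottom-up:
  S → 5
  π[c](S) → 5
  σ[c>=3](π[c](S)) → 5
E2 row counts bottom-up:
  S → 5
  π[c](S) → 5
  σ[c<3](π[c](S)) → 0

E1 result:
c
4
6
6
7
8
E2 result:
c
(0 rows)
Witness: (6,) appears 2× in E1 but 0× in E2.

no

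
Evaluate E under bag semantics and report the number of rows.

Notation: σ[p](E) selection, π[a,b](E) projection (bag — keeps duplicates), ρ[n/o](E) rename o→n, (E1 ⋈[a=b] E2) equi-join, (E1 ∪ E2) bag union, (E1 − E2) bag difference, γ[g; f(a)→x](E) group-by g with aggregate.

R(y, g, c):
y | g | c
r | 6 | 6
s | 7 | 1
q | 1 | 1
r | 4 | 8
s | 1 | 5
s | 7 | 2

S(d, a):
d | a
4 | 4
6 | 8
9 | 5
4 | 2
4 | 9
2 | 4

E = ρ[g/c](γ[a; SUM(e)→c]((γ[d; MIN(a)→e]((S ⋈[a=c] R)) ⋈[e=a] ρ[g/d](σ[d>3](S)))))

Subexpression sizes:
  S → 6
  R → 6
  (S ⋈[a=c] R) → 3
  γ[d; MIN(a)→e]((S ⋈[a=c] R)) → 3
  S → 6
  σ[d>3](S) → 5
  ρ[g/d](σ[d>3](S)) → 5
  (γ[d; MIN(a)→e]((S ⋈[a=c] R)) ⋈[e=a] ρ[g/d](σ[d>3](S))) → 3
  γ[a; SUM(e)→c]((γ[d; MIN(a)→e]((S ⋈[a=c] R)) ⋈[e=a] ρ[g/d](σ[d>3](S)))) → 3
  ρ[g/c](γ[a; SUM(e)→c]((γ[d; MIN(a)→e]((S ⋈[a=c] R)) ⋈[e=a] ρ[g/d](σ[d>3](S))))) → 3

|E| = 3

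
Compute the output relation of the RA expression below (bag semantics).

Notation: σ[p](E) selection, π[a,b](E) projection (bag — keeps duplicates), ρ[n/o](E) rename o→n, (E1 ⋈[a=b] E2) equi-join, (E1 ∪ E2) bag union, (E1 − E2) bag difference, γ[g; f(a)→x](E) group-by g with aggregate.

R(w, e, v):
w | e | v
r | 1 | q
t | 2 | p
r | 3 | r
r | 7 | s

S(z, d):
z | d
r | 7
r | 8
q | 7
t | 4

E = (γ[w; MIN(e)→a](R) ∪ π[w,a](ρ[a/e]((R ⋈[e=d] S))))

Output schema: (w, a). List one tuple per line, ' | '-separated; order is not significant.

Stepwise |·|:
  R → 4
  γ[w; MIN(e)→a](R) → 2
  R → 4
  S → 4
  (R ⋈[e=d] S) → 2
  ρ[a/e]((R ⋈[e=d] S)) → 2
  π[w,a](ρ[a/e]((R ⋈[e=d] S))) → 2
  (γ[w; MIN(e)→a](R) ∪ π[w,a](ρ[a/e]((R ⋈[e=d] S)))) → 4

== RESULT ==
w | a
r | 1
r | 7
r | 7
t | 2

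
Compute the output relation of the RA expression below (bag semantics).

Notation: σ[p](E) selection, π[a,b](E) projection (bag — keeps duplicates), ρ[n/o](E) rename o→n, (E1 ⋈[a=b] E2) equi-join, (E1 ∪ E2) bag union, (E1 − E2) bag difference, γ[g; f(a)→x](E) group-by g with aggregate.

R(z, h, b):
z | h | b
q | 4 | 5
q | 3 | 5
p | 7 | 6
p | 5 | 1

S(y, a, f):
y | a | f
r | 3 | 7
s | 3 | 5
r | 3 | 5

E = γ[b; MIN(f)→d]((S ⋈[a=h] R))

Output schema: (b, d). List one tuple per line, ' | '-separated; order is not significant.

Row counts bottom-up:
  S → 3
  R → 4
  (S ⋈[a=h] R) → 3
  γ[b; MIN(f)→d]((S ⋈[a=h] R)) → 1

== RESULT ==
b | d
5 | 5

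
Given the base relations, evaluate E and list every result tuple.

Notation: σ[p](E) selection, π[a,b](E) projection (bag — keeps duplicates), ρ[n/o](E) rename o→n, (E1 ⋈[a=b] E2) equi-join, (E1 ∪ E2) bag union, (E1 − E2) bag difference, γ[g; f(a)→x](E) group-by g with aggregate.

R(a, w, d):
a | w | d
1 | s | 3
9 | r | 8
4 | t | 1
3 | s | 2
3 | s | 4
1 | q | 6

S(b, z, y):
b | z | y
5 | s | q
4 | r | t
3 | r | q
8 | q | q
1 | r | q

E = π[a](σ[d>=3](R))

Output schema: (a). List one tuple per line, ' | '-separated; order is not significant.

Row counts bottom-up:
  R → 6
  σ[d>=3](R) → 4
  π[a](σ[d>=3](R)) → 4

== RESULT ==
a
1
1
3
9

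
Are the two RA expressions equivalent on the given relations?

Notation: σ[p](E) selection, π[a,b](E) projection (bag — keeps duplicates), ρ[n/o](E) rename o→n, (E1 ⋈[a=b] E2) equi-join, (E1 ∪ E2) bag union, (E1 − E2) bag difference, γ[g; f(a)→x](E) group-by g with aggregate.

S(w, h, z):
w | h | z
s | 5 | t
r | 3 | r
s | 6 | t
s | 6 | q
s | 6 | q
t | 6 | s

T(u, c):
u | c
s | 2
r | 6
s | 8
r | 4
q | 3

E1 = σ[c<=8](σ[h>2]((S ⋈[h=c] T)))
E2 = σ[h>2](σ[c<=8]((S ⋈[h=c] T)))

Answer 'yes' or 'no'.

E1 per-node cardinality:
  S → 6
  T → 5
  (S ⋈[h=c] T) → 5
  σ[h>2]((S ⋈[h=c] T)) → 5
  σ[c<=8](σ[h>2]((S ⋈[h=c] T))) → 5
E2 per-node cardinality:
  S → 6
  T → 5
  (S ⋈[h=c] T) → 5
  σ[c<=8]((S ⋈[h=c] T)) → 5
  σ[h>2](σ[c<=8]((S ⋈[h=c] T))) → 5

E1 and E2 produce the same multiset:
w | h | z | u | c
r | 3 | r | q | 3
s | 6 | q | r | 6
s | 6 | q | r | 6
s | 6 | t | r | 6
t | 6 | s | r | 6

yes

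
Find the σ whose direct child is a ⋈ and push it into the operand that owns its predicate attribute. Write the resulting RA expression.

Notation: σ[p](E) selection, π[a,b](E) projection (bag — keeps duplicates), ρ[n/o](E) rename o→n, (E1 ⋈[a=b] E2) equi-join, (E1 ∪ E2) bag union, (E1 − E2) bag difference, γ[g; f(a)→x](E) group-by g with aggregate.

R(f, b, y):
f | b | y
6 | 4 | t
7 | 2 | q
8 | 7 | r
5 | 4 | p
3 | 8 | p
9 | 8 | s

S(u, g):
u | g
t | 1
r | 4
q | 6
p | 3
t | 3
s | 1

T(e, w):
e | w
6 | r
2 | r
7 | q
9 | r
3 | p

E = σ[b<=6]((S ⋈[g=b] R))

σ filters on b, owned by the right side.
E' = (S ⋈[g=b] σ[b<=6](R))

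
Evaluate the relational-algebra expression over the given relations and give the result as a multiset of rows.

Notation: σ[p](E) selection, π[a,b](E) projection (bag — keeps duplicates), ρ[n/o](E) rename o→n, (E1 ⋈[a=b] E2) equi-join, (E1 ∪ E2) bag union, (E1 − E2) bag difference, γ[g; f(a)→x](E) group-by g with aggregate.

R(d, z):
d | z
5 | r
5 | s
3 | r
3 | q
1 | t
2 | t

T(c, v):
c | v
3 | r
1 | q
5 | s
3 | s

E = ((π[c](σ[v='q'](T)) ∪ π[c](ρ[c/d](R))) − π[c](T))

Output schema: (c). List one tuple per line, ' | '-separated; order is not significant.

Subexpression sizes:
  T → 4
  σ[v='q'](T) → 1
  π[c](σ[v='q'](T)) → 1
  R → 6
  ρ[c/d](R) → 6
  π[c](ρ[c/d](R)) → 6
  (π[c](σ[v='q'](T)) ∪ π[c](ρ[c/d](R))) → 7
  T → 4
  π[c](T) → 4
  ((π[c](σ[v='q'](T)) ∪ π[c](ρ[c/d](R))) − π[c](T)) → 3

== RESULT ==
c
1
2
5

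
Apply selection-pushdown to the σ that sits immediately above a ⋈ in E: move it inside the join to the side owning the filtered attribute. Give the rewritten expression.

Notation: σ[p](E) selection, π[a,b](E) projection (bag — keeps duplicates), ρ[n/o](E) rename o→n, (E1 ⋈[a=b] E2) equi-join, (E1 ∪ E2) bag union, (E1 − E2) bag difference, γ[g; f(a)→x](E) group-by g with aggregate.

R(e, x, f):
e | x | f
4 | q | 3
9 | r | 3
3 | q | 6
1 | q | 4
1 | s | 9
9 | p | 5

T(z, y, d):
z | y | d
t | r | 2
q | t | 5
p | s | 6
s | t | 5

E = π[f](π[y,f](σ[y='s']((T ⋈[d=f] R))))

σ filters on y, owned by the left side.
E' = π[f](π[y,f]((σ[y='s'](T) ⋈[d=f] R)))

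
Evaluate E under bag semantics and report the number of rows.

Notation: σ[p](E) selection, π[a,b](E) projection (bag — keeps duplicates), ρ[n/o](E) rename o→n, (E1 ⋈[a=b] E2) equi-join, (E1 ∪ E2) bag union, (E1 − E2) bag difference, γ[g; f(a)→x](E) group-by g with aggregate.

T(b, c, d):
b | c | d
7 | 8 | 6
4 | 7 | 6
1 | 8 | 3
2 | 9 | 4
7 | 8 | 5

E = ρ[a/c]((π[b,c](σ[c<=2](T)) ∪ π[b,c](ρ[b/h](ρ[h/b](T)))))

Stepwise |·|:
  T → 5
  σ[c<=2](T) → 0
  π[b,c](σ[c<=2](T)) → 0
  T → 5
  ρ[h/b](T) → 5
  ρ[b/h](ρ[h/b](T)) → 5
  π[b,c](ρ[b/h](ρ[h/b](T))) → 5
  (π[b,c](σ[c<=2](T)) ∪ π[b,c](ρ[b/h](ρ[h/b](T)))) → 5
  ρ[a/c]((π[b,c](σ[c<=2](T)) ∪ π[b,c](ρ[b/h](ρ[h/b](T))))) → 5

|E| = 5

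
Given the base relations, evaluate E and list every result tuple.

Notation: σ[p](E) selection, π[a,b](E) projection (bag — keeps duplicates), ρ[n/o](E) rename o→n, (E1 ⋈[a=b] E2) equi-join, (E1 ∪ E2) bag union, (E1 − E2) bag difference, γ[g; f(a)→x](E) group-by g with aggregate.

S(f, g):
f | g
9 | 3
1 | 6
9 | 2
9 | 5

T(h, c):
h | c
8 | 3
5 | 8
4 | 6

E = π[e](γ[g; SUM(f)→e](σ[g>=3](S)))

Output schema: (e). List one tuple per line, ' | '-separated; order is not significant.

Per-node cardinality:
  S → 4
  σ[g>=3](S) → 3
  γ[g; SUM(f)→e](σ[g>=3](S)) → 3
  π[e](γ[g; SUM(f)→e](σ[g>=3](S))) → 3

== RESULT ==
e
1
9
9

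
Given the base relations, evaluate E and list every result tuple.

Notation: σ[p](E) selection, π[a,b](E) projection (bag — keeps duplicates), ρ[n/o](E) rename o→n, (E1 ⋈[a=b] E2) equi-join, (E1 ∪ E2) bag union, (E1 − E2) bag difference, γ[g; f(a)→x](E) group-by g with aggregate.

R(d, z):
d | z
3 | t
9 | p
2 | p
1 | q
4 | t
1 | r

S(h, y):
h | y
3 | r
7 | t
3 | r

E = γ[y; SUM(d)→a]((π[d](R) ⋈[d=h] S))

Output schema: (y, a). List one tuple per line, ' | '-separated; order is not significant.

Per-node cardinality:
  R → 6
  π[d](R) → 6
  S → 3
  (π[d](R) ⋈[d=h] S) → 2
  γ[y; SUM(d)→a]((π[d](R) ⋈[d=h] S)) → 1

== RESULT ==
y | a
r | 6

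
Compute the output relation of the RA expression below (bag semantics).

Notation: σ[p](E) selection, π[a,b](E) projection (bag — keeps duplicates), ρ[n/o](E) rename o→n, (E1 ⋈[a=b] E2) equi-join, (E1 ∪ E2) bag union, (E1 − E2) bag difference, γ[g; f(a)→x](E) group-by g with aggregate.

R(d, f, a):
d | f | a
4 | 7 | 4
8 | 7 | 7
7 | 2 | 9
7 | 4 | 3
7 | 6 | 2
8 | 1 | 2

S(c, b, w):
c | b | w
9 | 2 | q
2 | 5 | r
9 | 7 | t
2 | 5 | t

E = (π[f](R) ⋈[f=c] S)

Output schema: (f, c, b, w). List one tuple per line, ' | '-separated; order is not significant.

Row counts bottom-up:
  R → 6
  π[f](R) → 6
  S → 4
  (π[f](R) ⋈[f=c] S) → 2

== RESULT ==
f | c | b | w
2 | 2 | 5 | r
2 | 2 | 5 | t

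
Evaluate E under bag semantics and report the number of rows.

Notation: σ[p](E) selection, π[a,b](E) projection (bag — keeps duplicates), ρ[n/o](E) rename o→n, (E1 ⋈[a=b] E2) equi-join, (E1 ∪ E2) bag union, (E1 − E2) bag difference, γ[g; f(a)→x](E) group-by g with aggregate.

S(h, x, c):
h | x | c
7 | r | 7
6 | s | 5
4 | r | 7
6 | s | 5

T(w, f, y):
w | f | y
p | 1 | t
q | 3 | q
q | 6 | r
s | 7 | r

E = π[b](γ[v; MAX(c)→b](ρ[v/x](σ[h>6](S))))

Row counts bottom-up:
  S → 4
  σ[h>6](S) → 1
  ρ[v/x](σ[h>6](S)) → 1
  γ[v; MAX(c)→b](ρ[v/x](σ[h>6](S))) → 1
  π[b](γ[v; MAX(c)→b](ρ[v/x](σ[h>6](S)))) → 1

|E| = 1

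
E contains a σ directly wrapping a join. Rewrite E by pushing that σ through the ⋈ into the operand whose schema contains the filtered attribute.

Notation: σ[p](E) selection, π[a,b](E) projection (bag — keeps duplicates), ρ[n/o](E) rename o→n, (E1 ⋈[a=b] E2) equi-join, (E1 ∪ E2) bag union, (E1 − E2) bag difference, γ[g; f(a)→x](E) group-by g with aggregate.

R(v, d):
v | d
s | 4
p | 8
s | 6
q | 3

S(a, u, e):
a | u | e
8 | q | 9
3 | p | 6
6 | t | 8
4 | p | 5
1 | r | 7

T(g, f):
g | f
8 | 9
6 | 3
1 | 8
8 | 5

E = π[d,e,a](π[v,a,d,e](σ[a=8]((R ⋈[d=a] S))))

σ filters on a, owned by the right side.
E' = π[d,e,a](π[v,a,d,e]((R ⋈[d=a] σ[a=8](S))))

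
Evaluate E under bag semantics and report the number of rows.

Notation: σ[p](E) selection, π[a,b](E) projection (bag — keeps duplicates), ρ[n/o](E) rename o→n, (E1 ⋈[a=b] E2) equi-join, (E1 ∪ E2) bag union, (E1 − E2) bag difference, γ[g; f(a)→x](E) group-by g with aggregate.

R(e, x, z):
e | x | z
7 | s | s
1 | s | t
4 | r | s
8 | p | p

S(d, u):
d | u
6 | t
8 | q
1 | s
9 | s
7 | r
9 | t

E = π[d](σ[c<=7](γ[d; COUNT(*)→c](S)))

Stepwise |·|:
  S → 6
  γ[d; COUNT(*)→c](S) → 5
  σ[c<=7](γ[d; COUNT(*)→c](S)) → 5
  π[d](σ[c<=7](γ[d; COUNT(*)→c](S))) → 5

|E| = 5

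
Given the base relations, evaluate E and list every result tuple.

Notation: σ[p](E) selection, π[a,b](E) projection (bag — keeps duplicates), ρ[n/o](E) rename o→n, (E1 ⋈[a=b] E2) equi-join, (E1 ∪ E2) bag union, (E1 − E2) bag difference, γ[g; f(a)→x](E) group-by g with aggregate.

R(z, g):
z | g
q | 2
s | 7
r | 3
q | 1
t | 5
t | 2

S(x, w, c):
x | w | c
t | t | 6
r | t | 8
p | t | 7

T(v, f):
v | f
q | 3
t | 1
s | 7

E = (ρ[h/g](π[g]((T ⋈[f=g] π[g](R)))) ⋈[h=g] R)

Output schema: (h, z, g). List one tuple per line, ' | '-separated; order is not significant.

Stepwise |·|:
  T → 3
  R → 6
  π[g](R) → 6
  (T ⋈[f=g] π[g](R)) → 3
  π[g]((T ⋈[f=g] π[g](R))) → 3
  ρ[h/g](π[g]((T ⋈[f=g] π[g](R)))) → 3
  R → 6
  (ρ[h/g](π[g]((T ⋈[f=g] π[g](R)))) ⋈[h=g] R) → 3

== RESULT ==
h | z | g
1 | q | 1
3 | r | 3
7 | s | 7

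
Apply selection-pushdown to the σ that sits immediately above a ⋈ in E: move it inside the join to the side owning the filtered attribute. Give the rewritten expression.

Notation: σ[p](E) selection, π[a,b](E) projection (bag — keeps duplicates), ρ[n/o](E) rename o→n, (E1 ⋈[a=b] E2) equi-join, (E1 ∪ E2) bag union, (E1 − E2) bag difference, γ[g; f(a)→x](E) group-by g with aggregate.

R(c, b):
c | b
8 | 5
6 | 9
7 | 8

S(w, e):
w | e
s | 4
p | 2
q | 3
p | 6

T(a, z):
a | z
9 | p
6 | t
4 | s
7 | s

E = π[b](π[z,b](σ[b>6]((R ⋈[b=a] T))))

σ filters on b, owned by the left side.
E' = π[b](π[z,b]((σ[b>6](R) ⋈[b=a] T)))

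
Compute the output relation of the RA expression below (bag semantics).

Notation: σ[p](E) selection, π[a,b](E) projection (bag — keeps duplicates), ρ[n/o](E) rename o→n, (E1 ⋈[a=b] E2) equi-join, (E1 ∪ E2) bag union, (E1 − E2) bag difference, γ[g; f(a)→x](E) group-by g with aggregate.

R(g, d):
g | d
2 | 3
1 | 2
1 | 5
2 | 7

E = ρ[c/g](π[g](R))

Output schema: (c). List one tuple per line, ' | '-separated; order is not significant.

Stepwise |·|:
  R → 4
  π[g](R) → 4
  ρ[c/g](π[g](R)) → 4

== RESULT ==
c
1
1
2
2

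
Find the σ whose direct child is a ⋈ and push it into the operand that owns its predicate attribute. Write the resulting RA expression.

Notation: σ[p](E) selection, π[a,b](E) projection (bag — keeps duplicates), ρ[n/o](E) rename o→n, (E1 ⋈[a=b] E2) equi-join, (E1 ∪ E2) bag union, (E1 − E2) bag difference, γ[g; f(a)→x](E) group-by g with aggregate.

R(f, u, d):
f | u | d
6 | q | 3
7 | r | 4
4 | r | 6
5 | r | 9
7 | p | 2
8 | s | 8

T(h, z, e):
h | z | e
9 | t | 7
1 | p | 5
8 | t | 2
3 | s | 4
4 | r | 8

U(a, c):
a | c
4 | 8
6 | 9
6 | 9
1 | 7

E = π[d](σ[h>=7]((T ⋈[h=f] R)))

σ filters on h, owned by the left side.
E' = π[d]((σ[h>=7](T) ⋈[h=f] R))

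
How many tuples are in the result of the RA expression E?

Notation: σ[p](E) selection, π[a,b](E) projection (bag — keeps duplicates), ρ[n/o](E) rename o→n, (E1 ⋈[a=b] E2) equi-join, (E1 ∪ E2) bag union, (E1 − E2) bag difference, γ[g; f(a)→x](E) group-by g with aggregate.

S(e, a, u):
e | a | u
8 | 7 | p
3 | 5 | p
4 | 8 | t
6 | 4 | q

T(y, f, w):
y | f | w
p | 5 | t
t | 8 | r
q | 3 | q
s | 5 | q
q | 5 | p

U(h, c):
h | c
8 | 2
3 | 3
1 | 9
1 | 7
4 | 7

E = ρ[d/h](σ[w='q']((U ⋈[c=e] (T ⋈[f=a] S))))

Stepwise |·|:
  U → 5
  T → 5
  S → 4
  (T ⋈[f=a] S) → 4
  (U ⋈[c=e] (T ⋈[f=a] S)) → 3
  σ[w='q']((U ⋈[c=e] (T ⋈[f=a] S))) → 1
  ρ[d/h](σ[w='q']((U ⋈[c=e] (T ⋈[f=a] S)))) → 1

|E| = 1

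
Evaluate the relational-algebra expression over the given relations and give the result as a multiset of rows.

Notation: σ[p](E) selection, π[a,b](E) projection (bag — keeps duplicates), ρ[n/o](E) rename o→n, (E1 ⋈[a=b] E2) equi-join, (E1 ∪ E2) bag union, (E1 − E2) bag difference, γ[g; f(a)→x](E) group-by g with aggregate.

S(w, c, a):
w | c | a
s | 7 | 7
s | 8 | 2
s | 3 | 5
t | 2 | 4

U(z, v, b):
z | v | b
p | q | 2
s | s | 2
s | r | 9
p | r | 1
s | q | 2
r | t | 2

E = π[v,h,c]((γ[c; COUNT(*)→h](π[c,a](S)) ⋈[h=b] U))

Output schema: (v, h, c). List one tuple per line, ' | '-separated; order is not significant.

Stepwise |·|:
  S → 4
  π[c,a](S) → 4
  γ[c; COUNT(*)→h](π[c,a](S)) → 4
  U → 6
  (γ[c; COUNT(*)→h](π[c,a](S)) ⋈[h=b] U) → 4
  π[v,h,c]((γ[c; COUNT(*)→h](π[c,a](S)) ⋈[h=b] U)) → 4

== RESULT ==
v | h | c
r | 1 | 2
r | 1 | 3
r | 1 | 7
r | 1 | 8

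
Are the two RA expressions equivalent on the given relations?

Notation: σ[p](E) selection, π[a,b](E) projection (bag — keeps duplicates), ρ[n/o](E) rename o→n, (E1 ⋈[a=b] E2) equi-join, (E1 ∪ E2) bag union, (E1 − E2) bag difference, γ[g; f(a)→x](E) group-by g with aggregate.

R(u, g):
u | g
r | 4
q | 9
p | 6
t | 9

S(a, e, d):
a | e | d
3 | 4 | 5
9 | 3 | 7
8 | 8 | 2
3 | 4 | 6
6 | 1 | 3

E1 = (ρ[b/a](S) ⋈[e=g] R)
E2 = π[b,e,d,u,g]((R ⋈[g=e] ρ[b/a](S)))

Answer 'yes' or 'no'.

E1 row counts bottom-up:
  S → 5
  ρ[b/a](S) → 5
  R → 4
  (ρ[b/a](S) ⋈[e=g] R) → 2
E2 row counts bottom-up:
  R → 4
  S → 5
  ρ[b/a](S) → 5
  (R ⋈[g=e] ρ[b/a](S)) → 2
  π[b,e,d,u,g]((R ⋈[g=e] ρ[b/a](S))) → 2

E1 and E2 produce the same multiset:
b | e | d | u | g
3 | 4 | 5 | r | 4
3 | 4 | 6 | r | 4

yes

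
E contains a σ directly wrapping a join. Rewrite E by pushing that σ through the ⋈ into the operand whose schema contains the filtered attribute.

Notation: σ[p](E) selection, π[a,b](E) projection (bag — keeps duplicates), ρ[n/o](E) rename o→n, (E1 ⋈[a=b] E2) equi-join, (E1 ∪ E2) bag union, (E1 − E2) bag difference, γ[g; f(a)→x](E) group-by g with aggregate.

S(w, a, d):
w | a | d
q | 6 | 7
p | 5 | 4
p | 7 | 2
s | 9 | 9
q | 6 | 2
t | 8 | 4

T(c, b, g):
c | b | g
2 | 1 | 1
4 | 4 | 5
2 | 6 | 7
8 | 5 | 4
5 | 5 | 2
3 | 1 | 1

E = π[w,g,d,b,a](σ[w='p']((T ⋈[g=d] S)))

σ filters on w, owned by the right side.
E' = π[w,g,d,b,a]((T ⋈[g=d] σ[w='p'](S)))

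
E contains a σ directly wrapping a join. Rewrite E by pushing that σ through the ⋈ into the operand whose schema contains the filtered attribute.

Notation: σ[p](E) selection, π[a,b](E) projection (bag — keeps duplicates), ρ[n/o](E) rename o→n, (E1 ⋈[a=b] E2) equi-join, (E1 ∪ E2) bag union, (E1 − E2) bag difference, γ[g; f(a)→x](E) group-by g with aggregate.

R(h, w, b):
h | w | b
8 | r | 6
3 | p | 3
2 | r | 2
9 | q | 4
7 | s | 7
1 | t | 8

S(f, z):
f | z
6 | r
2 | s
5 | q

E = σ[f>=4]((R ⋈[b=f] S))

σ filters on f, owned by the right side.
E' = (R ⋈[b=f] σ[f>=4](S))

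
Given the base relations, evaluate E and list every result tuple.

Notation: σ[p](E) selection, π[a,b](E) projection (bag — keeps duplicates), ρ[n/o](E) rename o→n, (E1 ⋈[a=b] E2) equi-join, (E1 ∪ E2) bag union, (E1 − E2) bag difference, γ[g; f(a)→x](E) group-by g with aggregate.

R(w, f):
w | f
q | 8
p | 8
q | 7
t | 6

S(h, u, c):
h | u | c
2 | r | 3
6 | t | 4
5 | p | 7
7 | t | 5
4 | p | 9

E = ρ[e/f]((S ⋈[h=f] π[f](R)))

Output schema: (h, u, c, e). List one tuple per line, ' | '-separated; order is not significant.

Row counts bottom-up:
  S → 5
  R → 4
  π[f](R) → 4
  (S ⋈[h=f] π[f](R)) → 2
  ρ[e/f]((S ⋈[h=f] π[f](R))) → 2

== RESULT ==
h | u | c | e
6 | t | 4 | 6
7 | t | 5 | 7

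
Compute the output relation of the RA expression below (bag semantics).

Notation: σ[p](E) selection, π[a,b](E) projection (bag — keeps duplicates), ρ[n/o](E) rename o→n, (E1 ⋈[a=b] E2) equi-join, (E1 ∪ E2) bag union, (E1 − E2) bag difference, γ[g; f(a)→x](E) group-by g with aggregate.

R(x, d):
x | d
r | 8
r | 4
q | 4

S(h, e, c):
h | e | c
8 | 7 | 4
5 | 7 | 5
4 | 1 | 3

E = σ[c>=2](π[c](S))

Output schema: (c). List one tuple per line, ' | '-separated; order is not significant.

Per-node cardinality:
  S → 3
  π[c](S) → 3
  σ[c>=2](π[c](S)) → 3

== RESULT ==
c
3
4
5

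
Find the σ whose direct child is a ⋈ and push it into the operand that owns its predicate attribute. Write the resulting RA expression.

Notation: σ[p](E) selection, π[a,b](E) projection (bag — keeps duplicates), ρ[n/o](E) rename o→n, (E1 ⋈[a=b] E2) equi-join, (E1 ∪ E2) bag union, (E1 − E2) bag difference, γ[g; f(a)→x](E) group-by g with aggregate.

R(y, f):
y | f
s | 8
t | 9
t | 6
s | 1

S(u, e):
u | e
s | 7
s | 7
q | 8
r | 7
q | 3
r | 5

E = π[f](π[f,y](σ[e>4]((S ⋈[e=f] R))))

σ filters on e, owned by the left side.
E' = π[f](π[f,y]((σ[e>4](S) ⋈[e=f] R)))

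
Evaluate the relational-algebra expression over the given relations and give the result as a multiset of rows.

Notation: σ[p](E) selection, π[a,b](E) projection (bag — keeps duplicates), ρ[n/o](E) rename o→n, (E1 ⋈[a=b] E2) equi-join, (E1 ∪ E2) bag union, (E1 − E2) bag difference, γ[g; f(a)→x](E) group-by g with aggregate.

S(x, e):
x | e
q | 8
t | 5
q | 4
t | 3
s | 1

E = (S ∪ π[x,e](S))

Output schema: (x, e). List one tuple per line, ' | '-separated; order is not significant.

Stepwise |·|:
  S → 5
  S → 5
  π[x,e](S) → 5
  (S ∪ π[x,e](S)) → 10

== RESULT ==
x | e
q | 4
q | 4
q | 8
q | 8
s | 1
s | 1
t | 3
t | 3
t | 5
t | 5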